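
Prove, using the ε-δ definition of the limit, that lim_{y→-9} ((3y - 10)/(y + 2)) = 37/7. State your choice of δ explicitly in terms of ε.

Suppose ε > 0. We want δ > 0 with 0 < |y + 9| < δ ⇒ |(3y - 10)/(y + 2) − (37/7)| < ε.
Combining over a common denominator, (3y - 10)/(y + 2) − (37/7) = [(3y - 10)·(-7) − (-37)·(y + 2)] / [(-7)·(y + 2)] = 16(y + 9) / ((-7)(y + 2)).
So |(3y - 10)/(y + 2) − (37/7)| = 16|y + 9| / (7·|y + 2|).
Require δ ≤ 7/2, so |y + 2| ≥ |-7| − |y + 9| > 7 − 7/2 = 7/2.
Hence |(3y - 10)/(y + 2) − (37/7)| < 16|y + 9|/(7·(7/2)) = (32/49)|y + 9|, which is < ε once |y + 9| < (49/32)ε.
Take δ = min(7/2, (49/32)ε). Then 0 < |y + 9| < δ forces both bounds, so |(3y - 10)/(y + 2) − (37/7)| < ε.

δ = min(7/2, (49/32)ε)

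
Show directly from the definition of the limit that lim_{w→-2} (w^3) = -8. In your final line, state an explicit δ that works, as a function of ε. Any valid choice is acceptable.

δ = min(1, ε/19)

Let ε > 0 be given. We seek δ > 0 with 0 < |w + 2| < δ ⇒ |w^3 + 8| < ε.
Factor: w^3 + 8 = (w + 2)(w^2 - 2w + 4), so |w^3 + 8| = |w + 2|·|w^2 - 2w + 4|.
Restrict δ ≤ 1. Then |w + 2| < 1 gives |w| < 3, so by the triangle inequality |w^2 - 2w + 4| ≤ 3^2 + 2·3 + 4 = 19.
Hence |w^3 + 8| ≤ 19|w + 2|, which is < ε once |w + 2| < ε/19.
Take δ = min(1, ε/19). If 0 < |w + 2| < δ then both bounds hold and |w^3 + 8| ≤ 19|w + 2| < 19·(ε/19) = ε.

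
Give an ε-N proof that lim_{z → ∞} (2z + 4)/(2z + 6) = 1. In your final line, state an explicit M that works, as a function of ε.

M = 1/ε

Fix ε > 0. We seek M > 0 such that z > M implies |(2z + 4)/(2z + 6) − 1| < ε.
(2z + 4)/(2z + 6) − 1 = (2(2z + 4) − 2(2z + 6)) / (2(2z + 6)) = -4/(2(2z + 6)).
For z > 0 we have 2z + 6 > 2z, so |(2z + 4)/(2z + 6) − 1| = 4/(2(2z + 6)) < 4/(2·2z) = 1/z.
Thus |(2z + 4)/(2z + 6) − 1| < ε whenever z > 1/ε.
Take M = 1/ε. If z > M then |(2z + 4)/(2z + 6) − 1| < 1/z < ε.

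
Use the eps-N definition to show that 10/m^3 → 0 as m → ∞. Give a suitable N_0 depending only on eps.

Let eps > 0 be given. For m ≥ 1, |10/m^3 − 0| = 10/m^3.
10/m^3 < eps ⇔ m^3 > 10/eps ⇔ m > (10/eps)^{1/3}.
Take N_0 = (10/eps)^{1/3}. Then m > N_0 implies 10/m^3 < eps.

N_0 = (10/eps)^{1/3}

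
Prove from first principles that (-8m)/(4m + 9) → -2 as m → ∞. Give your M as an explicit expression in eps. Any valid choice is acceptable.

M = (9/2)/eps

Suppose eps > 0. For m ≥ 1, |(-8m)/(4m + 9) + 2| = |72|/(4(4m + 9)) = 72/(4(4m + 9)).
Since 4m + 9 ≥ 4m for m ≥ 1, this is ≤ 72/(4·4m) = (9/2)/m.
So |(-8m)/(4m + 9) + 2| < eps whenever m > (9/2)/eps.
Take M = (9/2)/eps. If m > M then |(-8m)/(4m + 9) + 2| ≤ (9/2)/m < eps.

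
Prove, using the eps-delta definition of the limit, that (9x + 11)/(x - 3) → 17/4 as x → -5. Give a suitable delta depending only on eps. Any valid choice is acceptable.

Let eps > 0. We want delta > 0 with 0 < |x + 5| < delta ⇒ |(9x + 11)/(x - 3) − (17/4)| < eps.
Combining over a common denominator, (9x + 11)/(x - 3) − (17/4) = [(9x + 11)·(-8) − (-34)·(x - 3)] / [(-8)·(x - 3)] = -38(x + 5) / ((-8)(x - 3)).
So |(9x + 11)/(x - 3) − (17/4)| = 38|x + 5| / (8·|x − 3|).
Require delta ≤ 4, so |x − 3| ≥ |-8| − |x + 5| > 8 − 4 = 4.
Hence |(9x + 11)/(x - 3) − (17/4)| < 38|x + 5|/(8·4) = (19/16)|x + 5|, which is < eps once |x + 5| < (16/19)eps.
Take delta = min(4, (16/19)eps). Then 0 < |x + 5| < delta forces both bounds, so |(9x + 11)/(x - 3) − (17/4)| < eps.

delta = min(4, (16/19)eps)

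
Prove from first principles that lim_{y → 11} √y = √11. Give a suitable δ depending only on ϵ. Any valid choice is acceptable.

Let ϵ > 0. We want δ > 0 such that 0 < |y − 11| < δ implies |√y − √11| < ϵ.
Rationalise: √y − √11 = (y − 11)/(√y + √11), so |√y − √11| = |y − 11|/(√y + √11).
Restrict δ ≤ 11 so that |y − 11| < 11 forces y > 0, and then √y + √11 > √11.
Hence |√y − √11| < |y − 11|/√11, which is < ϵ once |y − 11| < √11·ϵ.
Take δ = min(11, √11·ϵ). If 0 < |y − 11| < δ then y > 0 and |√y − √11| < |y − 11|/√11 < ϵ.

δ = min(11, √11·ϵ)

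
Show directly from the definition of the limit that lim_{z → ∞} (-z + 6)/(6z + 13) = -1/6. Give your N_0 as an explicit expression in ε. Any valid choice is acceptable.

Fix ε > 0. We seek N_0 > 0 such that z > N_0 implies |(-z + 6)/(6z + 13) + 1/6| < ε.
(-z + 6)/(6z + 13) + 1/6 = (6(-z + 6) − (-1)(6z + 13)) / (6(6z + 13)) = 49/(6(6z + 13)).
For z > 0 we have 6z + 13 > 6z, so |(-z + 6)/(6z + 13) + 1/6| = 49/(6(6z + 13)) < 49/(6·6z) = (49/36)/z.
Thus |(-z + 6)/(6z + 13) + 1/6| < ε whenever z > (49/36)/ε.
Take N_0 = (49/36)/ε. If z > N_0 then |(-z + 6)/(6z + 13) + 1/6| < (49/36)/z < ε.

N_0 = (49/36)/ε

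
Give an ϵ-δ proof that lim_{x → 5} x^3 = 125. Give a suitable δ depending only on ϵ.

δ = min(1, ϵ/91)

Suppose ϵ > 0. We seek δ > 0 with 0 < |x − 5| < δ ⇒ |x^3 − 125| < ϵ.
Factor: x^3 − 125 = (x − 5)(x^2 + 5x + 25), so |x^3 − 125| = |x − 5|·|x^2 + 5x + 25|.
Impose δ ≤ 1 so that |x| < 6; then |x^2 + 5x + 25| ≤ 91.
Hence |x^3 − 125| ≤ 91|x − 5|, which is < ϵ once |x − 5| < ϵ/91.
Take δ = min(1, ϵ/91). If 0 < |x − 5| < δ then both bounds hold and |x^3 − 125| ≤ 91|x − 5| < 91·(ϵ/91) = ϵ.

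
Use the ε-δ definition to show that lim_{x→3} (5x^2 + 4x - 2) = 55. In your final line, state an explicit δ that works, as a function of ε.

δ = min(1, ε/39)

Fix ε > 0. We want δ > 0 such that 0 < |x − 3| < δ implies |(5x^2 + 4x - 2) − 55| < ε.
(5x^2 + 4x - 2) − 55 = 5x^2 + 4x - 57 = (x − 3)(5x + 19).
So |(5x^2 + 4x - 2) − 55| = |x − 3|·|5x + 19|.
Require δ ≤ 1. Then |x − 3| < 1 gives |x| < 4, and by the triangle inequality |5x + 19| ≤ 5·4 + 19 = 39.
Hence |(5x^2 + 4x - 2) − 55| ≤ 39|x − 3| < ε provided |x − 3| < ε/39.
Choosing δ = min(1, ε/39) ensures both conditions, hence |(5x^2 + 4x - 2) − 55| < ε.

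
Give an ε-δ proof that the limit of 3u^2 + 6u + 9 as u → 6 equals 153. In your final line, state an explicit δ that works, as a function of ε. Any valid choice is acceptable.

δ = min(1, ε/45)

Fix ε > 0. We want δ > 0 such that 0 < |u − 6| < δ implies |(3u^2 + 6u + 9) − 153| < ε.
(3u^2 + 6u + 9) − 153 = 3u^2 + 6u - 144 = (u − 6)(3u + 24).
So |(3u^2 + 6u + 9) − 153| = |u − 6|·|3u + 24|.
Assume first that |u − 6| < 1, so |u| < 7. Then |3u + 24| ≤ 3·7 + 24 = 45.
Hence |(3u^2 + 6u + 9) − 153| ≤ 45|u − 6| < ε provided |u − 6| < ε/45.
Choosing δ = min(1, ε/45) ensures both conditions, hence |(3u^2 + 6u + 9) − 153| < ε.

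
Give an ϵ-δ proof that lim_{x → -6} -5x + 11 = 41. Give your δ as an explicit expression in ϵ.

Let ϵ > 0. We need δ > 0 so that 0 < |x + 6| < δ implies |(-5x + 11) − 41| < ϵ.
|(-5x + 11) − 41| = |-5x - 30| = 5|x + 6|.
So 5|x + 6| < ϵ exactly when |x + 6| < ϵ/5.
Take δ = ϵ/5. If 0 < |x + 6| < δ then |(-5x + 11) − 41| = 5|x + 6| < 5·(ϵ/5) = ϵ.

δ = ϵ/5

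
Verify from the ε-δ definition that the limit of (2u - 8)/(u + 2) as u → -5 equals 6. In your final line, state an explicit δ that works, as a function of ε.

δ = min(3/2, (3/8)ε)

Suppose ε > 0. We want δ > 0 with 0 < |u + 5| < δ ⇒ |(2u - 8)/(u + 2) − 6| < ε.
Combining over a common denominator, (2u - 8)/(u + 2) − 6 = [(2u - 8)·(-3) − (-18)·(u + 2)] / [(-3)·(u + 2)] = 12(u + 5) / ((-3)(u + 2)).
So |(2u - 8)/(u + 2) − 6| = 12|u + 5| / (3·|u + 2|).
Require δ ≤ 3/2, so |u + 2| ≥ |-3| − |u + 5| > 3 − 3/2 = 3/2.
Hence |(2u - 8)/(u + 2) − 6| < 12|u + 5|/(3·(3/2)) = (8/3)|u + 5|, which is < ε once |u + 5| < (3/8)ε.
Take δ = min(3/2, (3/8)ε). Then 0 < |u + 5| < δ forces both bounds, so |(2u - 8)/(u + 2) − 6| < ε.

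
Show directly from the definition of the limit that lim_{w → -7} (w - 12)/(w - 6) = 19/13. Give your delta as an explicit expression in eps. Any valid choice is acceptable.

Suppose eps > 0. We want delta > 0 with 0 < |w + 7| < delta ⇒ |(w - 12)/(w - 6) − (19/13)| < eps.
Combining over a common denominator, (w - 12)/(w - 6) − (19/13) = [(w - 12)·(-13) − (-19)·(w - 6)] / [(-13)·(w - 6)] = 6(w + 7) / ((-13)(w - 6)).
So |(w - 12)/(w - 6) − (19/13)| = 6|w + 7| / (13·|w − 6|).
Restrict delta ≤ 13/2. Then |w + 7| < 13/2 gives |w − 6| = |(w + 7) + (-13)| ≥ 13 − 13/2 = 13/2.
Hence |(w - 12)/(w - 6) − (19/13)| < 6|w + 7|/(13·(13/2)) = (12/169)|w + 7|, which is < eps once |w + 7| < (169/12)eps.
Take delta = min(13/2, (169/12)eps). Then 0 < |w + 7| < delta forces both bounds, so |(w - 12)/(w - 6) − (19/13)| < eps.

delta = min(13/2, (169/12)eps)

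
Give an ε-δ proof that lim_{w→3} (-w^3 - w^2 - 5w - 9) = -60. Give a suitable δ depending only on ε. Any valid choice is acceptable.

Fix ε > 0. We want δ > 0 such that 0 < |w − 3| < δ implies |(-w^3 - w^2 - 5w - 9) + 60| < ε.
(-w^3 - w^2 - 5w - 9) + 60 = -w^3 - w^2 - 5w + 51 = (w − 3)(-w^2 - 4w - 17).
So |(-w^3 - w^2 - 5w - 9) + 60| = |w − 3|·|-w^2 - 4w - 17|.
Assume first that |w − 3| < 2, so |w| < 5. Then |-w^2 - 4w - 17| ≤ 5^2 + 4·5 + 17 = 62.
Hence |(-w^3 - w^2 - 5w - 9) + 60| ≤ 62|w − 3| < ε provided |w − 3| < ε/62.
Choosing δ = min(2, ε/62) ensures both conditions, hence |(-w^3 - w^2 - 5w - 9) + 60| < ε.

δ = min(2, ε/62)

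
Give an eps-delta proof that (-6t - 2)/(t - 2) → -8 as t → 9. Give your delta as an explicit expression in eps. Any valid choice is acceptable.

delta = min(7/2, (7/4)eps)

Fix eps > 0. We want delta > 0 with 0 < |t − 9| < delta ⇒ |(-6t - 2)/(t - 2) + 8| < eps.
Combining over a common denominator, (-6t - 2)/(t - 2) + 8 = [(-6t - 2)·7 − (-56)·(t - 2)] / [7·(t - 2)] = 14(t − 9) / (7(t - 2)).
So |(-6t - 2)/(t - 2) + 8| = 14|t − 9| / (7·|t − 2|).
Require delta ≤ 7/2, so |t − 2| ≥ |7| − |t − 9| > 7 − 7/2 = 7/2.
Hence |(-6t - 2)/(t - 2) + 8| < 14|t − 9|/(7·(7/2)) = (4/7)|t − 9|, which is < eps once |t − 9| < (7/4)eps.
Take delta = min(7/2, (7/4)eps). Then 0 < |t − 9| < delta forces both bounds, so |(-6t - 2)/(t - 2) + 8| < eps.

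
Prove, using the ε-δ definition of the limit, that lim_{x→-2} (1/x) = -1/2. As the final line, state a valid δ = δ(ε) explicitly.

Let ε > 0. We seek δ > 0 such that 0 < |x + 2| < δ implies |1/x + 1/2| < ε.
|1/x + 1/2| = |-2 − x|/(2·|x|) = |x + 2|/(2|x|).
Restrict δ ≤ 1. Then |x + 2| < 1 gives |x| > 1, so 2|x| > 2.
Then |1/x + 1/2| < |x + 2|/2, which is < ε when |x + 2| < 2ε.
Take δ = min(1, 2ε). Then 0 < |x + 2| < δ gives both |x + 2| < 1 and |x + 2| < 2ε, so |1/x + 1/2| < ε.

δ = min(1, 2ε)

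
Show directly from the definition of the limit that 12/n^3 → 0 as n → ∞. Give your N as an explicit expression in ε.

N = (12/ε)^{1/3}

Let ε > 0. For n ≥ 1, |12/n^3 − 0| = 12/n^3.
12/n^3 < ε ⇔ n^3 > 12/ε ⇔ n > (12/ε)^{1/3}.
Take N = (12/ε)^{1/3}. Then n > N implies 12/n^3 < ε.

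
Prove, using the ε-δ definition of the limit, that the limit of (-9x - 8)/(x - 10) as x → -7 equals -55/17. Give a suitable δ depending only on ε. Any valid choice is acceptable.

Suppose ε > 0. We want δ > 0 with 0 < |x + 7| < δ ⇒ |(-9x - 8)/(x - 10) + 55/17| < ε.
Combining over a common denominator, (-9x - 8)/(x - 10) + 55/17 = [(-9x - 8)·(-17) − 55·(x - 10)] / [(-17)·(x - 10)] = 98(x + 7) / ((-17)(x - 10)).
So |(-9x - 8)/(x - 10) + 55/17| = 98|x + 7| / (17·|x − 10|).
Restrict δ ≤ 17/2. Then |x + 7| < 17/2 gives |x − 10| = |(x + 7) + (-17)| ≥ 17 − 17/2 = 17/2.
Hence |(-9x - 8)/(x - 10) + 55/17| < 98|x + 7|/(17·(17/2)) = (196/289)|x + 7|, which is < ε once |x + 7| < (289/196)ε.
Take δ = min(17/2, (289/196)ε). Then 0 < |x + 7| < δ forces both bounds, so |(-9x - 8)/(x - 10) + 55/17| < ε.

δ = min(17/2, (289/196)ε)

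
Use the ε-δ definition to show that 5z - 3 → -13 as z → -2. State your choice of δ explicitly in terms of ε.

Let ε > 0 be given. We need δ > 0 so that 0 < |z + 2| < δ implies |(5z - 3) + 13| < ε.
Since (5z - 3) + 13 = 5(z + 2), we have |(5z - 3) + 13| = 5|z + 2|.
So 5|z + 2| < ε exactly when |z + 2| < ε/5.
Choosing δ = ε/5 gives |(5z - 3) + 13| = 5|z + 2| < ε whenever |z + 2| < δ.

δ = ε/5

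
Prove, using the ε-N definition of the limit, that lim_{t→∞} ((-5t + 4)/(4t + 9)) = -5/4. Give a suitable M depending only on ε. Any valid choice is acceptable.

M = (61/16)/ε

Let ε > 0 be given. We seek M > 0 such that t > M implies |(-5t + 4)/(4t + 9) + 5/4| < ε.
(-5t + 4)/(4t + 9) + 5/4 = (4(-5t + 4) − (-5)(4t + 9)) / (4(4t + 9)) = 61/(4(4t + 9)).
For t > 0 we have 4t + 9 > 4t, so |(-5t + 4)/(4t + 9) + 5/4| = 61/(4(4t + 9)) < 61/(4·4t) = (61/16)/t.
Thus |(-5t + 4)/(4t + 9) + 5/4| < ε whenever t > (61/16)/ε.
Take M = (61/16)/ε. If t > M then |(-5t + 4)/(4t + 9) + 5/4| < (61/16)/t < ε.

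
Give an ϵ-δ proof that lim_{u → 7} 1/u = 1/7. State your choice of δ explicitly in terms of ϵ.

Fix ϵ > 0. We seek δ > 0 such that 0 < |u − 7| < δ implies |1/u − (1/7)| < ϵ.
|1/u − (1/7)| = |7 − u|/(7·|u|) = |u − 7|/(7|u|).
Require δ ≤ 7/2 so that |u| > 7 − 7/2 = 7/2, hence 7|u| > 49/2.
Then |1/u − (1/7)| < |u − 7|/(49/2), which is < ϵ when |u − 7| < (49/2)ϵ.
Take δ = min(7/2, (49/2)ϵ). Then 0 < |u − 7| < δ gives both |u − 7| < 7/2 and |u − 7| < (49/2)ϵ, so |1/u − (1/7)| < ϵ.

δ = min(7/2, (49/2)ϵ)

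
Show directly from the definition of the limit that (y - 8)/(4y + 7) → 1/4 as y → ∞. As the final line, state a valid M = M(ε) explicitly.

Fix ε > 0. We seek M > 0 such that y > M implies |(y - 8)/(4y + 7) − (1/4)| < ε.
(y - 8)/(4y + 7) − (1/4) = (4(y - 8) − (4y + 7)) / (4(4y + 7)) = -39/(4(4y + 7)).
For y > 0 we have 4y + 7 > 4y, so |(y - 8)/(4y + 7) − (1/4)| = 39/(4(4y + 7)) < 39/(4·4y) = (39/16)/y.
Thus |(y - 8)/(4y + 7) − (1/4)| < ε whenever y > (39/16)/ε.
Take M = (39/16)/ε. If y > M then |(y - 8)/(4y + 7) − (1/4)| < (39/16)/y < ε.

M = (39/16)/ε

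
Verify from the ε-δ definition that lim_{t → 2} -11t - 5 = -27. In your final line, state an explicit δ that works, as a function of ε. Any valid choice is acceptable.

δ = ε/11

Fix ε > 0. We need δ > 0 so that 0 < |t − 2| < δ implies |(-11t - 5) + 27| < ε.
|(-11t - 5) + 27| = |-11t + 22| = 11|t − 2|.
So 11|t − 2| < ε exactly when |t − 2| < ε/11.
Take δ = ε/11. If 0 < |t − 2| < δ then |(-11t - 5) + 27| = 11|t − 2| < 11·(ε/11) = ε.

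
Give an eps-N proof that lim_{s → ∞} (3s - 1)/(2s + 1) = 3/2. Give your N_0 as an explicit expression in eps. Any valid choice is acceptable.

Let eps > 0. We seek N_0 > 0 such that s > N_0 implies |(3s - 1)/(2s + 1) − (3/2)| < eps.
(3s - 1)/(2s + 1) − (3/2) = (2(3s - 1) − 3(2s + 1)) / (2(2s + 1)) = -5/(2(2s + 1)).
For s > 0 we have 2s + 1 > 2s, so |(3s - 1)/(2s + 1) − (3/2)| = 5/(2(2s + 1)) < 5/(2·2s) = (5/4)/s.
Thus |(3s - 1)/(2s + 1) − (3/2)| < eps whenever s > (5/4)/eps.
Take N_0 = (5/4)/eps. If s > N_0 then |(3s - 1)/(2s + 1) − (3/2)| < (5/4)/s < eps.

N_0 = (5/4)/eps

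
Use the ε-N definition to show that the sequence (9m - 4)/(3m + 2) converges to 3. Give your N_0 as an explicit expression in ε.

Let ε > 0. For m ≥ 1, |(9m - 4)/(3m + 2) − 3| = |-30|/(3(3m + 2)) = 30/(3(3m + 2)).
Since 3m + 2 ≥ 3m for m ≥ 1, this is ≤ 30/(3·3m) = (10/3)/m.
So |(9m - 4)/(3m + 2) − 3| < ε whenever m > (10/3)/ε.
Take N_0 = (10/3)/ε. If m > N_0 then |(9m - 4)/(3m + 2) − 3| ≤ (10/3)/m < ε.

N_0 = (10/3)/ε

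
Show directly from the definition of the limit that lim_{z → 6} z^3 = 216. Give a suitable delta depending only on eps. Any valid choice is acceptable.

delta = min(2, eps/148)

Fix eps > 0. We seek delta > 0 with 0 < |z − 6| < delta ⇒ |z^3 − 216| < eps.
Factor: z^3 − 216 = (z − 6)(z^2 + 6z + 36), so |z^3 − 216| = |z − 6|·|z^2 + 6z + 36|.
Restrict delta ≤ 2. Then |z − 6| < 2 gives |z| < 8, so by the triangle inequality |z^2 + 6z + 36| ≤ 8^2 + 6·8 + 36 = 148.
Hence |z^3 − 216| ≤ 148|z − 6|, which is < eps once |z − 6| < eps/148.
Take delta = min(2, eps/148). If 0 < |z − 6| < delta then both bounds hold and |z^3 − 216| ≤ 148|z − 6| < 148·(eps/148) = eps.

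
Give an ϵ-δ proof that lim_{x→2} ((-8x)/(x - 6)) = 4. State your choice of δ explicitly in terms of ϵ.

δ = min(2, (1/6)ϵ)

Let ϵ > 0. We want δ > 0 with 0 < |x − 2| < δ ⇒ |(-8x)/(x - 6) − 4| < ϵ.
Combining over a common denominator, (-8x)/(x - 6) − 4 = [(-8x)·(-4) − (-16)·(x - 6)] / [(-4)·(x - 6)] = 48(x − 2) / ((-4)(x - 6)).
So |(-8x)/(x - 6) − 4| = 48|x − 2| / (4·|x − 6|).
Require δ ≤ 2, so |x − 6| ≥ |-4| − |x − 2| > 4 − 2 = 2.
Hence |(-8x)/(x - 6) − 4| < 48|x − 2|/(4·2) = 6|x − 2|, which is < ϵ once |x − 2| < (1/6)ϵ.
Take δ = min(2, (1/6)ϵ). Then 0 < |x − 2| < δ forces both bounds, so |(-8x)/(x - 6) − 4| < ϵ.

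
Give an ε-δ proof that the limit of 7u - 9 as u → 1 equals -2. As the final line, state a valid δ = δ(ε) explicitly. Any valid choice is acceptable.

δ = ε/7

Let ε > 0 be given. We need δ > 0 so that 0 < |u − 1| < δ implies |(7u - 9) + 2| < ε.
|(7u - 9) + 2| = |7u - 7| = 7|u − 1|.
So 7|u − 1| < ε exactly when |u − 1| < ε/7.
Choosing δ = ε/7 gives |(7u - 9) + 2| = 7|u − 1| < ε whenever |u − 1| < δ.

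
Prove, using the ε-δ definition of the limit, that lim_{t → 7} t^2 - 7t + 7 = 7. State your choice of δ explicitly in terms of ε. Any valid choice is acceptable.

δ = min(1, ε/8)

Suppose ε > 0. We want δ > 0 such that 0 < |t − 7| < δ implies |(t^2 - 7t + 7) − 7| < ε.
(t^2 - 7t + 7) − 7 = t^2 - 7t = (t − 7)(t).
So |(t^2 - 7t + 7) − 7| = |t − 7|·|t|.
Assume first that |t − 7| < 1, so |t| < 8. Then |t| ≤ 8 = 8.
Hence |(t^2 - 7t + 7) − 7| ≤ 8|t − 7| < ε provided |t − 7| < ε/8.
Take δ = min(1, ε/8). Then 0 < |t − 7| < δ gives both |t − 7| < 1 and |t − 7| < ε/8, so |(t^2 - 7t + 7) − 7| < ε.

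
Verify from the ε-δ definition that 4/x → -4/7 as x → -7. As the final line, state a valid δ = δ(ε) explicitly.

δ = min(7/2, (49/8)ε)

Let ε > 0 be given. We seek δ > 0 such that 0 < |x + 7| < δ implies |4/x + 4/7| < ε.
|4/x + 4/7| = 4·|-7 − x|/(7·|x|) = 4|x + 7|/(7|x|).
Require δ ≤ 7/2 so that |x| > 7 − 7/2 = 7/2, hence 7|x| > 49/2.
Then |4/x + 4/7| < 4|x + 7|/(49/2), which is < ε when |x + 7| < (49/8)ε.
Take δ = min(7/2, (49/8)ε). Then 0 < |x + 7| < δ gives both |x + 7| < 7/2 and |x + 7| < (49/8)ε, so |4/x + 4/7| < ε.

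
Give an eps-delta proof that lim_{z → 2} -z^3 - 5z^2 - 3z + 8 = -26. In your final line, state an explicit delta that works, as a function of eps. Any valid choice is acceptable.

delta = min(1, eps/47)

Suppose eps > 0. We want delta > 0 such that 0 < |z − 2| < delta implies |(-z^3 - 5z^2 - 3z + 8) + 26| < eps.
(-z^3 - 5z^2 - 3z + 8) + 26 = -z^3 - 5z^2 - 3z + 34 = (z − 2)(-z^2 - 7z - 17).
So |(-z^3 - 5z^2 - 3z + 8) + 26| = |z − 2|·|-z^2 - 7z - 17|.
Require delta ≤ 1. Then |z − 2| < 1 gives |z| < 3, and by the triangle inequality |-z^2 - 7z - 17| ≤ 3^2 + 7·3 + 17 = 47.
Hence |(-z^3 - 5z^2 - 3z + 8) + 26| ≤ 47|z − 2| < eps provided |z − 2| < eps/47.
Take delta = min(1, eps/47). Then 0 < |z − 2| < delta gives both |z − 2| < 1 and |z − 2| < eps/47, so |(-z^3 - 5z^2 - 3z + 8) + 26| < eps.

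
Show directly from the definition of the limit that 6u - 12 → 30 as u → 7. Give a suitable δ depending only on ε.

Fix ε > 0. We need δ > 0 so that 0 < |u − 7| < δ implies |(6u - 12) − 30| < ε.
Since (6u - 12) − 30 = 6(u − 7), we have |(6u - 12) − 30| = 6|u − 7|.
Thus it suffices that |u − 7| < ε/6.
Take δ = ε/6. If 0 < |u − 7| < δ then |(6u - 12) − 30| = 6|u − 7| < 6·(ε/6) = ε.

δ = ε/6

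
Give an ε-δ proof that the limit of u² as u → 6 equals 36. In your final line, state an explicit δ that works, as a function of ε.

Let ε > 0 be given. We seek δ > 0 with 0 < |u − 6| < δ ⇒ |u² − 36| < ε.
Factor: u² − 36 = (u − 6)(u + 6), so |u² − 36| = |u − 6|·|u + 6|.
Impose δ ≤ 1 so that |u| < 7; then |u + 6| ≤ 13.
Hence |u² − 36| ≤ 13|u − 6|, which is < ε once |u − 6| < ε/13.
Take δ = min(1, ε/13). If 0 < |u − 6| < δ then both bounds hold and |u² − 36| ≤ 13|u − 6| < 13·(ε/13) = ε.

δ = min(1, ε/13)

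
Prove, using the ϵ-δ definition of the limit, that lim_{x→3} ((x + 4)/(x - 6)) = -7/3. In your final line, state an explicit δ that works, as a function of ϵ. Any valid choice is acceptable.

δ = min(3/2, (9/20)ϵ)

Let ϵ > 0 be given. We want δ > 0 with 0 < |x − 3| < δ ⇒ |(x + 4)/(x - 6) + 7/3| < ϵ.
Combining over a common denominator, (x + 4)/(x - 6) + 7/3 = [(x + 4)·(-3) − 7·(x - 6)] / [(-3)·(x - 6)] = -10(x − 3) / ((-3)(x - 6)).
So |(x + 4)/(x - 6) + 7/3| = 10|x − 3| / (3·|x − 6|).
Restrict δ ≤ 3/2. Then |x − 3| < 3/2 gives |x − 6| = |(x − 3) + (-3)| ≥ 3 − 3/2 = 3/2.
Hence |(x + 4)/(x - 6) + 7/3| < 10|x − 3|/(3·(3/2)) = (20/9)|x − 3|, which is < ϵ once |x − 3| < (9/20)ϵ.
Take δ = min(3/2, (9/20)ϵ). Then 0 < |x − 3| < δ forces both bounds, so |(x + 4)/(x - 6) + 7/3| < ϵ.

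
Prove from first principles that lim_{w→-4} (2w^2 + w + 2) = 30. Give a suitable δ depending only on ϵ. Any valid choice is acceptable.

δ = min(2, ϵ/19)

Fix ϵ > 0. We want δ > 0 such that 0 < |w + 4| < δ implies |(2w^2 + w + 2) − 30| < ϵ.
(2w^2 + w + 2) − 30 = 2w^2 + w - 28 = (w + 4)(2w - 7).
So |(2w^2 + w + 2) − 30| = |w + 4|·|2w - 7|.
Assume first that |w + 4| < 2, so |w| < 6. Then |2w - 7| ≤ 2·6 + 7 = 19.
Hence |(2w^2 + w + 2) − 30| ≤ 19|w + 4| < ϵ provided |w + 4| < ϵ/19.
Choosing δ = min(2, ϵ/19) ensures both conditions, hence |(2w^2 + w + 2) − 30| < ϵ.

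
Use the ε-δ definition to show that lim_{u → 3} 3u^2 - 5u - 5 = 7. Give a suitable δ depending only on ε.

δ = min(2, ε/19)

Suppose ε > 0. We want δ > 0 such that 0 < |u − 3| < δ implies |(3u^2 - 5u - 5) − 7| < ε.
(3u^2 - 5u - 5) − 7 = 3u^2 - 5u - 12 = (u − 3)(3u + 4).
So |(3u^2 - 5u - 5) − 7| = |u − 3|·|3u + 4|.
Assume first that |u − 3| < 2, so |u| < 5. Then |3u + 4| ≤ 3·5 + 4 = 19.
Hence |(3u^2 - 5u - 5) − 7| ≤ 19|u − 3| < ε provided |u − 3| < ε/19.
Take δ = min(2, ε/19). Then 0 < |u − 3| < δ gives both |u − 3| < 2 and |u − 3| < ε/19, so |(3u^2 - 5u - 5) − 7| < ε.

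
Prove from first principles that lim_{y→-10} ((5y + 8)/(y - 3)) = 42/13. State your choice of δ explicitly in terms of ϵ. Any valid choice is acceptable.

Let ϵ > 0. We want δ > 0 with 0 < |y + 10| < δ ⇒ |(5y + 8)/(y - 3) − (42/13)| < ϵ.
Combining over a common denominator, (5y + 8)/(y - 3) − (42/13) = [(5y + 8)·(-13) − (-42)·(y - 3)] / [(-13)·(y - 3)] = -23(y + 10) / ((-13)(y - 3)).
So |(5y + 8)/(y - 3) − (42/13)| = 23|y + 10| / (13·|y − 3|).
Require δ ≤ 13/2, so |y − 3| ≥ |-13| − |y + 10| > 13 − 13/2 = 13/2.
Hence |(5y + 8)/(y - 3) − (42/13)| < 23|y + 10|/(13·(13/2)) = (46/169)|y + 10|, which is < ϵ once |y + 10| < (169/46)ϵ.
Take δ = min(13/2, (169/46)ϵ). Then 0 < |y + 10| < δ forces both bounds, so |(5y + 8)/(y - 3) − (42/13)| < ϵ.

δ = min(13/2, (169/46)ϵ)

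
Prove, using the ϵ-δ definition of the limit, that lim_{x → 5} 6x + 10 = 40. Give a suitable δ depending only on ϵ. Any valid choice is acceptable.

Let ϵ > 0. We need δ > 0 so that 0 < |x − 5| < δ implies |(6x + 10) − 40| < ϵ.
|(6x + 10) − 40| = |6x - 30| = 6|x − 5|.
So 6|x − 5| < ϵ exactly when |x − 5| < ϵ/6.
Choosing δ = ϵ/6 gives |(6x + 10) − 40| = 6|x − 5| < ϵ whenever |x − 5| < δ.

δ = ϵ/6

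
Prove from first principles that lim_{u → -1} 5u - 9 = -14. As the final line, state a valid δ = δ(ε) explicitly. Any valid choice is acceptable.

δ = ε/5

Suppose ε > 0. We need δ > 0 so that 0 < |u + 1| < δ implies |(5u - 9) + 14| < ε.
|(5u - 9) + 14| = |5u + 5| = 5|u + 1|.
So 5|u + 1| < ε exactly when |u + 1| < ε/5.
Take δ = ε/5. If 0 < |u + 1| < δ then |(5u - 9) + 14| = 5|u + 1| < 5·(ε/5) = ε.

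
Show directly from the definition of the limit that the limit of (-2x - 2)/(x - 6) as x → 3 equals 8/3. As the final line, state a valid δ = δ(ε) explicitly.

δ = min(3/2, (9/28)ε)

Suppose ε > 0. We want δ > 0 with 0 < |x − 3| < δ ⇒ |(-2x - 2)/(x - 6) − (8/3)| < ε.
Combining over a common denominator, (-2x - 2)/(x - 6) − (8/3) = [(-2x - 2)·(-3) − (-8)·(x - 6)] / [(-3)·(x - 6)] = 14(x − 3) / ((-3)(x - 6)).
So |(-2x - 2)/(x - 6) − (8/3)| = 14|x − 3| / (3·|x − 6|).
Require δ ≤ 3/2, so |x − 6| ≥ |-3| − |x − 3| > 3 − 3/2 = 3/2.
Hence |(-2x - 2)/(x - 6) − (8/3)| < 14|x − 3|/(3·(3/2)) = (28/9)|x − 3|, which is < ε once |x − 3| < (9/28)ε.
Take δ = min(3/2, (9/28)ε). Then 0 < |x − 3| < δ forces both bounds, so |(-2x - 2)/(x - 6) − (8/3)| < ε.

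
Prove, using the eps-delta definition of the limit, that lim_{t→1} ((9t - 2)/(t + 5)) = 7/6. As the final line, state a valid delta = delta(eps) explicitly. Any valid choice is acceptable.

Suppose eps > 0. We want delta > 0 with 0 < |t − 1| < delta ⇒ |(9t - 2)/(t + 5) − (7/6)| < eps.
Combining over a common denominator, (9t - 2)/(t + 5) − (7/6) = [(9t - 2)·6 − 7·(t + 5)] / [6·(t + 5)] = 47(t − 1) / (6(t + 5)).
So |(9t - 2)/(t + 5) − (7/6)| = 47|t − 1| / (6·|t + 5|).
Require delta ≤ 3, so |t + 5| ≥ |6| − |t − 1| > 6 − 3 = 3.
Hence |(9t - 2)/(t + 5) − (7/6)| < 47|t − 1|/(6·3) = (47/18)|t − 1|, which is < eps once |t − 1| < (18/47)eps.
Take delta = min(3, (18/47)eps). Then 0 < |t − 1| < delta forces both bounds, so |(9t - 2)/(t + 5) − (7/6)| < eps.

delta = min(3, (18/47)eps)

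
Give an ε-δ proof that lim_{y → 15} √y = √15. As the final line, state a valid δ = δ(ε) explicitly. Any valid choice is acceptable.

Let ε > 0 be given. We want δ > 0 such that 0 < |y − 15| < δ implies |√y − √15| < ε.
Multiplying by the conjugate, |√y − √15| = |y − 15|/(√y + √15).
Restrict δ ≤ 15 so that |y − 15| < 15 forces y > 0, and then √y + √15 > √15.
Hence |√y − √15| < |y − 15|/√15, which is < ε once |y − 15| < √15·ε.
Take δ = min(15, √15·ε). If 0 < |y − 15| < δ then y > 0 and |√y − √15| < |y − 15|/√15 < ε.

δ = min(15, √15·ε)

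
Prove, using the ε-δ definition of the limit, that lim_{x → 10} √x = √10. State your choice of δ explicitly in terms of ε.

δ = min(10, √10·ε)

Suppose ε > 0. We want δ > 0 such that 0 < |x − 10| < δ implies |√x − √10| < ε.
Rationalise: √x − √10 = (x − 10)/(√x + √10), so |√x − √10| = |x − 10|/(√x + √10).
Restrict δ ≤ 10 so that |x − 10| < 10 forces x > 0, and then √x + √10 > √10.
Hence |√x − √10| < |x − 10|/√10, which is < ε once |x − 10| < √10·ε.
Take δ = min(10, √10·ε). If 0 < |x − 10| < δ then x > 0 and |√x − √10| < |x − 10|/√10 < ε.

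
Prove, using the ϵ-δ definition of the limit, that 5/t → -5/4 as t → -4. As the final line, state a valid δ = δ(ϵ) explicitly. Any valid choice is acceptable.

δ = min(2, (8/5)ϵ)

Let ϵ > 0 be given. We seek δ > 0 such that 0 < |t + 4| < δ implies |5/t + 5/4| < ϵ.
|5/t + 5/4| = 5·|-4 − t|/(4·|t|) = 5|t + 4|/(4|t|).
Restrict δ ≤ 2. Then |t + 4| < 2 gives |t| > 2, so 4|t| > 8.
Then |5/t + 5/4| < 5|t + 4|/8, which is < ϵ when |t + 4| < (8/5)ϵ.
Take δ = min(2, (8/5)ϵ). Then 0 < |t + 4| < δ gives both |t + 4| < 2 and |t + 4| < (8/5)ϵ, so |5/t + 5/4| < ϵ.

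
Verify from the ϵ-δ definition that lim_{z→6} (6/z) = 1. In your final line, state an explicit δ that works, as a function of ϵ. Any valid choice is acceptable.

Let ϵ > 0. We seek δ > 0 such that 0 < |z − 6| < δ implies |6/z − 1| < ϵ.
|6/z − 1| = 6·|6 − z|/(6·|z|) = 6|z − 6|/(6|z|).
Require δ ≤ 3 so that |z| > 6 − 3 = 3, hence 6|z| > 18.
Then |6/z − 1| < 6|z − 6|/18, which is < ϵ when |z − 6| < 3ϵ.
Take δ = min(3, 3ϵ). Then 0 < |z − 6| < δ gives both |z − 6| < 3 and |z − 6| < 3ϵ, so |6/z − 1| < ϵ.

δ = min(3, 3ϵ)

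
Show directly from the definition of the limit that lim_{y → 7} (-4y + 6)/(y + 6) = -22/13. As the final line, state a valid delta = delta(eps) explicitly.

Let eps > 0 be given. We want delta > 0 with 0 < |y − 7| < delta ⇒ |(-4y + 6)/(y + 6) + 22/13| < eps.
Combining over a common denominator, (-4y + 6)/(y + 6) + 22/13 = [(-4y + 6)·13 − (-22)·(y + 6)] / [13·(y + 6)] = -30(y − 7) / (13(y + 6)).
So |(-4y + 6)/(y + 6) + 22/13| = 30|y − 7| / (13·|y + 6|).
Require delta ≤ 13/2, so |y + 6| ≥ |13| − |y − 7| > 13 − 13/2 = 13/2.
Hence |(-4y + 6)/(y + 6) + 22/13| < 30|y − 7|/(13·(13/2)) = (60/169)|y − 7|, which is < eps once |y − 7| < (169/60)eps.
Take delta = min(13/2, (169/60)eps). Then 0 < |y − 7| < delta forces both bounds, so |(-4y + 6)/(y + 6) + 22/13| < eps.

delta = min(13/2, (169/60)eps)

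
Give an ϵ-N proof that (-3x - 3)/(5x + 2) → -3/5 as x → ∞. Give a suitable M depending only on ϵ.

M = (9/25)/ϵ

Suppose ϵ > 0. We seek M > 0 such that x > M implies |(-3x - 3)/(5x + 2) + 3/5| < ϵ.
(-3x - 3)/(5x + 2) + 3/5 = (5(-3x - 3) − (-3)(5x + 2)) / (5(5x + 2)) = -9/(5(5x + 2)).
For x > 0 we have 5x + 2 > 5x, so |(-3x - 3)/(5x + 2) + 3/5| = 9/(5(5x + 2)) < 9/(5·5x) = (9/25)/x.
Thus |(-3x - 3)/(5x + 2) + 3/5| < ϵ whenever x > (9/25)/ϵ.
Take M = (9/25)/ϵ. If x > M then |(-3x - 3)/(5x + 2) + 3/5| < (9/25)/x < ϵ.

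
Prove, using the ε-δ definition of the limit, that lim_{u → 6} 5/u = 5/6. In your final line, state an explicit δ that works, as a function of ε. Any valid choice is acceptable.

δ = min(3, (18/5)ε)

Let ε > 0. We seek δ > 0 such that 0 < |u − 6| < δ implies |5/u − (5/6)| < ε.
|5/u − (5/6)| = 5·|6 − u|/(6·|u|) = 5|u − 6|/(6|u|).
Restrict δ ≤ 3. Then |u − 6| < 3 gives |u| > 3, so 6|u| > 18.
Then |5/u − (5/6)| < 5|u − 6|/18, which is < ε when |u − 6| < (18/5)ε.
Take δ = min(3, (18/5)ε). Then 0 < |u − 6| < δ gives both |u − 6| < 3 and |u − 6| < (18/5)ε, so |5/u − (5/6)| < ε.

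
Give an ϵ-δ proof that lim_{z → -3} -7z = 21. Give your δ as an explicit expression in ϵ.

Let ϵ > 0 be given. We need δ > 0 so that 0 < |z + 3| < δ implies |(-7z) − 21| < ϵ.
|(-7z) − 21| = |-7z - 21| = 7|z + 3|.
So 7|z + 3| < ϵ exactly when |z + 3| < ϵ/7.
Take δ = ϵ/7. If 0 < |z + 3| < δ then |(-7z) − 21| = 7|z + 3| < 7·(ϵ/7) = ϵ.

δ = ϵ/7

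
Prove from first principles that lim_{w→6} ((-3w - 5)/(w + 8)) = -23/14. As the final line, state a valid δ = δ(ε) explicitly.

Let ε > 0 be given. We want δ > 0 with 0 < |w − 6| < δ ⇒ |(-3w - 5)/(w + 8) + 23/14| < ε.
Combining over a common denominator, (-3w - 5)/(w + 8) + 23/14 = [(-3w - 5)·14 − (-23)·(w + 8)] / [14·(w + 8)] = -19(w − 6) / (14(w + 8)).
So |(-3w - 5)/(w + 8) + 23/14| = 19|w − 6| / (14·|w + 8|).
Restrict δ ≤ 7. Then |w − 6| < 7 gives |w + 8| = |(w − 6) + 14| ≥ 14 − 7 = 7.
Hence |(-3w - 5)/(w + 8) + 23/14| < 19|w − 6|/(14·7) = (19/98)|w − 6|, which is < ε once |w − 6| < (98/19)ε.
Take δ = min(7, (98/19)ε). Then 0 < |w − 6| < δ forces both bounds, so |(-3w - 5)/(w + 8) + 23/14| < ε.

δ = min(7, (98/19)ε)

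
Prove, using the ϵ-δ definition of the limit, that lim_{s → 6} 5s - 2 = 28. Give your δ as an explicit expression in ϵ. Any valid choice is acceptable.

Let ϵ > 0 be given. We need δ > 0 so that 0 < |s − 6| < δ implies |(5s - 2) − 28| < ϵ.
Since (5s - 2) − 28 = 5(s − 6), we have |(5s - 2) − 28| = 5|s − 6|.
So 5|s − 6| < ϵ exactly when |s − 6| < ϵ/5.
Choosing δ = ϵ/5 gives |(5s - 2) − 28| = 5|s − 6| < ϵ whenever |s − 6| < δ.

δ = ϵ/5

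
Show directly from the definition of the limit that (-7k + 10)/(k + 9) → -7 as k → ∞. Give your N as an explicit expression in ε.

N = 73/ε

Let ε > 0. For k ≥ 1, |(-7k + 10)/(k + 9) + 7| = |73|/((k + 9)) = 73/((k + 9)).
Since k + 9 ≥ k for k ≥ 1, this is ≤ 73/(k) = 73/k.
So |(-7k + 10)/(k + 9) + 7| < ε whenever k > 73/ε.
Take N = 73/ε. If k > N then |(-7k + 10)/(k + 9) + 7| ≤ 73/k < ε.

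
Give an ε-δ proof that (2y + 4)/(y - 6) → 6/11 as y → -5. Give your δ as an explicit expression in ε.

δ = min(11/2, (121/32)ε)

Suppose ε > 0. We want δ > 0 with 0 < |y + 5| < δ ⇒ |(2y + 4)/(y - 6) − (6/11)| < ε.
Combining over a common denominator, (2y + 4)/(y - 6) − (6/11) = [(2y + 4)·(-11) − (-6)·(y - 6)] / [(-11)·(y - 6)] = -16(y + 5) / ((-11)(y - 6)).
So |(2y + 4)/(y - 6) − (6/11)| = 16|y + 5| / (11·|y − 6|).
Restrict δ ≤ 11/2. Then |y + 5| < 11/2 gives |y − 6| = |(y + 5) + (-11)| ≥ 11 − 11/2 = 11/2.
Hence |(2y + 4)/(y - 6) − (6/11)| < 16|y + 5|/(11·(11/2)) = (32/121)|y + 5|, which is < ε once |y + 5| < (121/32)ε.
Take δ = min(11/2, (121/32)ε). Then 0 < |y + 5| < δ forces both bounds, so |(2y + 4)/(y - 6) − (6/11)| < ε.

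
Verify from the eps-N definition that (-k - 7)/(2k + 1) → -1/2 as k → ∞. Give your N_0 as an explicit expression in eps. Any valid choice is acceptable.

N_0 = (13/4)/eps

Suppose eps > 0. For k ≥ 1, |(-k - 7)/(2k + 1) + 1/2| = |-13|/(2(2k + 1)) = 13/(2(2k + 1)).
Since 2k + 1 ≥ 2k for k ≥ 1, this is ≤ 13/(2·2k) = (13/4)/k.
So |(-k - 7)/(2k + 1) + 1/2| < eps whenever k > (13/4)/eps.
Take N_0 = (13/4)/eps. If k > N_0 then |(-k - 7)/(2k + 1) + 1/2| ≤ (13/4)/k < eps.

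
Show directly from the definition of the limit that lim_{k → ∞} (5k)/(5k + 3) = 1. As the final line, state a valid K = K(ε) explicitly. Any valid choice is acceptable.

Suppose ε > 0. For k ≥ 1, |(5k)/(5k + 3) − 1| = |-15|/(5(5k + 3)) = 15/(5(5k + 3)).
Since 5k + 3 ≥ 5k for k ≥ 1, this is ≤ 15/(5·5k) = (3/5)/k.
So |(5k)/(5k + 3) − 1| < ε whenever k > (3/5)/ε.
Take K = (3/5)/ε. If k > K then |(5k)/(5k + 3) − 1| ≤ (3/5)/k < ε.

K = (3/5)/ε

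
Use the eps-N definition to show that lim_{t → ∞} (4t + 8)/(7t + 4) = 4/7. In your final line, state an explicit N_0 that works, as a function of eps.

Fix eps > 0. We seek N_0 > 0 such that t > N_0 implies |(4t + 8)/(7t + 4) − (4/7)| < eps.
(4t + 8)/(7t + 4) − (4/7) = (7(4t + 8) − 4(7t + 4)) / (7(7t + 4)) = 40/(7(7t + 4)).
For t > 0 we have 7t + 4 > 7t, so |(4t + 8)/(7t + 4) − (4/7)| = 40/(7(7t + 4)) < 40/(7·7t) = (40/49)/t.
Thus |(4t + 8)/(7t + 4) − (4/7)| < eps whenever t > (40/49)/eps.
Take N_0 = (40/49)/eps. If t > N_0 then |(4t + 8)/(7t + 4) − (4/7)| < (40/49)/t < eps.

N_0 = (40/49)/eps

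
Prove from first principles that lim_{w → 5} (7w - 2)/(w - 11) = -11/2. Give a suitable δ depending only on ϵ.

δ = min(3, (6/25)ϵ)

Suppose ϵ > 0. We want δ > 0 with 0 < |w − 5| < δ ⇒ |(7w - 2)/(w - 11) + 11/2| < ϵ.
Combining over a common denominator, (7w - 2)/(w - 11) + 11/2 = [(7w - 2)·(-6) − 33·(w - 11)] / [(-6)·(w - 11)] = -75(w − 5) / ((-6)(w - 11)).
So |(7w - 2)/(w - 11) + 11/2| = 75|w − 5| / (6·|w − 11|).
Require δ ≤ 3, so |w − 11| ≥ |-6| − |w − 5| > 6 − 3 = 3.
Hence |(7w - 2)/(w - 11) + 11/2| < 75|w − 5|/(6·3) = (25/6)|w − 5|, which is < ϵ once |w − 5| < (6/25)ϵ.
Take δ = min(3, (6/25)ϵ). Then 0 < |w − 5| < δ forces both bounds, so |(7w - 2)/(w - 11) + 11/2| < ϵ.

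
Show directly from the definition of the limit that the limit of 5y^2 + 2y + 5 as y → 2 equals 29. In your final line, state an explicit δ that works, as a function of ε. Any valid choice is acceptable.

Let ε > 0. We want δ > 0 such that 0 < |y − 2| < δ implies |(5y^2 + 2y + 5) − 29| < ε.
(5y^2 + 2y + 5) − 29 = 5y^2 + 2y - 24 = (y − 2)(5y + 12).
So |(5y^2 + 2y + 5) − 29| = |y − 2|·|5y + 12|.
Assume first that |y − 2| < 1, so |y| < 3. Then |5y + 12| ≤ 5·3 + 12 = 27.
Hence |(5y^2 + 2y + 5) − 29| ≤ 27|y − 2| < ε provided |y − 2| < ε/27.
Take δ = min(1, ε/27). Then 0 < |y − 2| < δ gives both |y − 2| < 1 and |y − 2| < ε/27, so |(5y^2 + 2y + 5) − 29| < ε.

δ = min(1, ε/27)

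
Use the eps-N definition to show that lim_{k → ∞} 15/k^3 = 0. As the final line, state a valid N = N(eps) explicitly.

Let eps > 0 be given. For k ≥ 1, |15/k^3 − 0| = 15/k^3.
15/k^3 < eps ⇔ k^3 > 15/eps ⇔ k > (15/eps)^{1/3}.
Take N = (15/eps)^{1/3}. Then k > N implies 15/k^3 < eps.

N = (15/eps)^{1/3}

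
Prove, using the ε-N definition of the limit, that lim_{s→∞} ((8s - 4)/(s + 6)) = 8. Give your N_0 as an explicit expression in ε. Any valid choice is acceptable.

N_0 = 52/ε

Let ε > 0 be given. We seek N_0 > 0 such that s > N_0 implies |(8s - 4)/(s + 6) − 8| < ε.
(8s - 4)/(s + 6) − 8 = ((8s - 4) − 8(s + 6)) / ((s + 6)) = -52/((s + 6)).
For s > 0 we have s + 6 > s, so |(8s - 4)/(s + 6) − 8| = 52/((s + 6)) < 52/(s) = 52/s.
Thus |(8s - 4)/(s + 6) − 8| < ε whenever s > 52/ε.
Take N_0 = 52/ε. If s > N_0 then |(8s - 4)/(s + 6) − 8| < 52/s < ε.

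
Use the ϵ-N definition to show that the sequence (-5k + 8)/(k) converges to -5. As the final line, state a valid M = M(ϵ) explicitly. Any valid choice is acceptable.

Let ϵ > 0. For k ≥ 1, |(-5k + 8)/(k) + 5| = |8|/((k)) = 8/((k)).
Since k ≥ k for k ≥ 1, this is ≤ 8/(k) = 8/k.
So |(-5k + 8)/(k) + 5| < ϵ whenever k > 8/ϵ.
Take M = 8/ϵ. If k > M then |(-5k + 8)/(k) + 5| ≤ 8/k < ϵ.

M = 8/ϵ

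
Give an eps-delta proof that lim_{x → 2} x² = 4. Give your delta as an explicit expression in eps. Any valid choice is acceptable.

Suppose eps > 0. We seek delta > 0 with 0 < |x − 2| < delta ⇒ |x² − 4| < eps.
Factor: x² − 4 = (x − 2)(x + 2), so |x² − 4| = |x − 2|·|x + 2|.
Restrict delta ≤ 1. Then |x − 2| < 1 gives |x| < 3, so by the triangle inequality |x + 2| ≤ 3 + 2 = 5.
Hence |x² − 4| ≤ 5|x − 2|, which is < eps once |x − 2| < eps/5.
Take delta = min(1, eps/5). If 0 < |x − 2| < delta then both bounds hold and |x² − 4| ≤ 5|x − 2| < 5·(eps/5) = eps.

delta = min(1, eps/5)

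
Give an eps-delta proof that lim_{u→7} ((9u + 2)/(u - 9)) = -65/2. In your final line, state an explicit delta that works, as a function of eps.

Let eps > 0. We want delta > 0 with 0 < |u − 7| < delta ⇒ |(9u + 2)/(u - 9) + 65/2| < eps.
Combining over a common denominator, (9u + 2)/(u - 9) + 65/2 = [(9u + 2)·(-2) − 65·(u - 9)] / [(-2)·(u - 9)] = -83(u − 7) / ((-2)(u - 9)).
So |(9u + 2)/(u - 9) + 65/2| = 83|u − 7| / (2·|u − 9|).
Restrict delta ≤ 1. Then |u − 7| < 1 gives |u − 9| = |(u − 7) + (-2)| ≥ 2 − 1 = 1.
Hence |(9u + 2)/(u - 9) + 65/2| < 83|u − 7|/(2·1) = (83/2)|u − 7|, which is < eps once |u − 7| < (2/83)eps.
Take delta = min(1, (2/83)eps). Then 0 < |u − 7| < delta forces both bounds, so |(9u + 2)/(u - 9) + 65/2| < eps.

delta = min(1, (2/83)eps)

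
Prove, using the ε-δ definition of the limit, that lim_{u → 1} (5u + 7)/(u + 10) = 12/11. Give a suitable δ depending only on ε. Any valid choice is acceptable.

Let ε > 0. We want δ > 0 with 0 < |u − 1| < δ ⇒ |(5u + 7)/(u + 10) − (12/11)| < ε.
Combining over a common denominator, (5u + 7)/(u + 10) − (12/11) = [(5u + 7)·11 − 12·(u + 10)] / [11·(u + 10)] = 43(u − 1) / (11(u + 10)).
So |(5u + 7)/(u + 10) − (12/11)| = 43|u − 1| / (11·|u + 10|).
Require δ ≤ 11/2, so |u + 10| ≥ |11| − |u − 1| > 11 − 11/2 = 11/2.
Hence |(5u + 7)/(u + 10) − (12/11)| < 43|u − 1|/(11·(11/2)) = (86/121)|u − 1|, which is < ε once |u − 1| < (121/86)ε.
Take δ = min(11/2, (121/86)ε). Then 0 < |u − 1| < δ forces both bounds, so |(5u + 7)/(u + 10) − (12/11)| < ε.

δ = min(11/2, (121/86)ε)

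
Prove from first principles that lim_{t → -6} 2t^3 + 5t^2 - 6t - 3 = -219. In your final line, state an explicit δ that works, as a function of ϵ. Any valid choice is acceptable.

Suppose ϵ > 0. We want δ > 0 such that 0 < |t + 6| < δ implies |(2t^3 + 5t^2 - 6t - 3) + 219| < ϵ.
(2t^3 + 5t^2 - 6t - 3) + 219 = 2t^3 + 5t^2 - 6t + 216 = (t + 6)(2t^2 - 7t + 36).
So |(2t^3 + 5t^2 - 6t - 3) + 219| = |t + 6|·|2t^2 - 7t + 36|.
Assume first that |t + 6| < 2, so |t| < 8. Then |2t^2 - 7t + 36| ≤ 2·8^2 + 7·8 + 36 = 220.
Hence |(2t^3 + 5t^2 - 6t - 3) + 219| ≤ 220|t + 6| < ϵ provided |t + 6| < ϵ/220.
Choosing δ = min(2, ϵ/220) ensures both conditions, hence |(2t^3 + 5t^2 - 6t - 3) + 219| < ϵ.

δ = min(2, ϵ/220)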